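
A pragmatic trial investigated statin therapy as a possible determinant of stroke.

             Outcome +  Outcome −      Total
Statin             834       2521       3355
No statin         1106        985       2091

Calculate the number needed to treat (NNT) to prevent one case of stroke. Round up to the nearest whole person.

4

Risk in treated group = 834/3355 = 0.24858; risk in control = 1106/2091 = 0.52893.
Absolute risk reduction = 0.52893 − 0.24858 = 0.28035
NNT = 1 / ARR = 1 / 0.28035 = 3.567 → round up → 4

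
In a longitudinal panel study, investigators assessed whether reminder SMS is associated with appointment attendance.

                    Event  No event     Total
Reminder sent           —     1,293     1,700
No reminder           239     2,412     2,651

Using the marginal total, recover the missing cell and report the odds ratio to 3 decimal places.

The missing cell is in the exposed row: 1700 − 1293 = 407.
So a = 407, b = 1293, c = 239, d = 2412.
OR = (a·d)/(b·c) = (407 × 2412) / (1293 × 239) = 981684 / 309027 = 3.17669

3.177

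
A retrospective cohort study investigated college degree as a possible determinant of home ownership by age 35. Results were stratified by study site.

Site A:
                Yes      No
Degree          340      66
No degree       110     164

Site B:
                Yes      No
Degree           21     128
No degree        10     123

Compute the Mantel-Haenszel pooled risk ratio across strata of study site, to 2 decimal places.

RR_MH = Σ(aᵢ·n₀ᵢ/nᵢ) / Σ(cᵢ·n₁ᵢ/nᵢ), with n₁ᵢ = aᵢ+bᵢ (exposed), n₀ᵢ = cᵢ+dᵢ (unexposed), nᵢ = n₁ᵢ+n₀ᵢ.
Stratum 1 (Site A): n₁ = 406, n₀ = 274, n = 680; a·n₀/n = 340·274/680 = 137.0000; c·n₁/n = 110·406/680 = 65.6765
Stratum 2 (Site B): n₁ = 149, n₀ = 133, n = 282; a·n₀/n = 21·133/282 = 9.9043; c·n₁/n = 10·149/282 = 5.2837
RR_MH = (137.0000 + 9.9043) / (65.6765 + 5.2837) = 146.9043 / 70.9602 = 2.07024

2.07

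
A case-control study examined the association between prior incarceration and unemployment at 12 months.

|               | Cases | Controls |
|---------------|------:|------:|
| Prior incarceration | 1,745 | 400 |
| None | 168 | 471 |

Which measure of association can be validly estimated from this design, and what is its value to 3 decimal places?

Cells: a = 1745, b = 400, c = 168, d = 471.
This is a case-control study: participants were sampled on outcome status, so risks in the source population cannot be estimated directly — relative risk is not valid here. The odds ratio is the appropriate measure.
OR = (a·d)/(b·c) = (1745 × 471) / (400 × 168) = 821895 / 67200 = 12.23058

12.231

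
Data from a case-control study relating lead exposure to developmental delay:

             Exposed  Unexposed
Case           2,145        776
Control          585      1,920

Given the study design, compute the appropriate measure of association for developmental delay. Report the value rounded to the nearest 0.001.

9.072

Reading the table with exposure as columns: a = 2145 (Exposed, case), b = 585 (Exposed, non-case), c = 776 (Unexposed, case), d = 1920.
This is a case-control study: participants were sampled on outcome status, so risks in the source population cannot be estimated directly — relative risk is not valid here. The odds ratio is the appropriate measure.
OR = (a·d)/(b·c) = (2145 × 1920) / (585 × 776) = 4118400 / 453960 = 9.07216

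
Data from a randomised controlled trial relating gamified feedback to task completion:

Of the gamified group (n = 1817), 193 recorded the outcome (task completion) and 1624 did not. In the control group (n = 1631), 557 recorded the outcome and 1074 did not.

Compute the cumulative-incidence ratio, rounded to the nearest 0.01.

0.31

From the description: a = 193, b = 1624, c = 557, d = 1074.
Risk in exposed = 193/1817 = 0.10622; risk in unexposed = 557/1631 = 0.34151.
RR = 0.10622 / 0.34151 = 0.31103
The risk is 69% lower among the exposed than among the unexposed.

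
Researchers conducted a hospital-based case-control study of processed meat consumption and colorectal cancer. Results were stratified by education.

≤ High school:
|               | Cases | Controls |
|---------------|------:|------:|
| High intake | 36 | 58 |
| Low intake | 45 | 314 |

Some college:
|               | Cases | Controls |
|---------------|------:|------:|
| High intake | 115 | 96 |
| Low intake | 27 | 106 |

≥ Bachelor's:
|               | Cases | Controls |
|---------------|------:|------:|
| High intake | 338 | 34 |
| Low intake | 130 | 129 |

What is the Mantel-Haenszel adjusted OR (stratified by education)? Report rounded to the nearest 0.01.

OR_MH = Σ(aᵢdᵢ/nᵢ) / Σ(bᵢcᵢ/nᵢ), where nᵢ is the stratum total.
Stratum 1 (≤ High school): n = 453; a·d/n = 36·314/453 = 24.9536; b·c/n = 58·45/453 = 5.7616
Stratum 2 (Some college): n = 344; a·d/n = 115·106/344 = 35.4360; b·c/n = 96·27/344 = 7.5349
Stratum 3 (≥ Bachelor's): n = 631; a·d/n = 338·129/631 = 69.0998; b·c/n = 34·130/631 = 7.0048
OR_MH = (24.9536 + 35.4360 + 69.0998) / (5.7616 + 7.5349 + 7.0048) = 129.4895 / 20.3012 = 6.37841

6.38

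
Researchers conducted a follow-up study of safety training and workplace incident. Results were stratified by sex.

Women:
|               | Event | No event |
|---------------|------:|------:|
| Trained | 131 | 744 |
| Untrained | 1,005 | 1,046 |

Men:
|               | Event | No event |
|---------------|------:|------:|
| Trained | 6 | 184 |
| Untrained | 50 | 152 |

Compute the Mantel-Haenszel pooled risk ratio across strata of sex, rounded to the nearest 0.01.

0.29

RR_MH = Σ(aᵢ·n₀ᵢ/nᵢ) / Σ(cᵢ·n₁ᵢ/nᵢ), with n₁ᵢ = aᵢ+bᵢ (exposed), n₀ᵢ = cᵢ+dᵢ (unexposed), nᵢ = n₁ᵢ+n₀ᵢ.
Stratum 1 (Women): n₁ = 875, n₀ = 2051, n = 2926; a·n₀/n = 131·2051/2926 = 91.8254; c·n₁/n = 1005·875/2926 = 300.5383
Stratum 2 (Men): n₁ = 190, n₀ = 202, n = 392; a·n₀/n = 6·202/392 = 3.0918; c·n₁/n = 50·190/392 = 24.2347
RR_MH = (91.8254 + 3.0918) / (300.5383 + 24.2347) = 94.9172 / 324.7730 = 0.29226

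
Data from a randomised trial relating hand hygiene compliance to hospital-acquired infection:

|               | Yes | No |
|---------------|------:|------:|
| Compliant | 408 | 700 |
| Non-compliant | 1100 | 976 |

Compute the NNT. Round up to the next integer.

Risk in treated group = 408/1108 = 0.36823; risk in control = 1100/2076 = 0.52987.
Absolute risk reduction = 0.52987 − 0.36823 = 0.16163
NNT = 1 / ARR = 1 / 0.16163 = 6.187 → round up → 7

7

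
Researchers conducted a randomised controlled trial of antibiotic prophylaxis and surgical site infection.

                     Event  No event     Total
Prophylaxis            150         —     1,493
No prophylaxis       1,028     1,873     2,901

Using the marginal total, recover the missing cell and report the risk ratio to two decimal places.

0.28

The missing cell is in the exposed row: 1493 − 150 = 1343.
So a = 150, b = 1343, c = 1028, d = 1873.
RR = [a/(a+b)] / [c/(c+d)] = (150/1493) / (1028/2901) = 0.10047/0.35436 = 0.28352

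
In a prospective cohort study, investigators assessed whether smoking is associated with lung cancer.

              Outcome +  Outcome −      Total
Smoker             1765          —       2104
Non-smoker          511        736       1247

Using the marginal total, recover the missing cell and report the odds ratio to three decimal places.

7.499

The missing cell is in the exposed row: 2104 − 1765 = 339.
So a = 1765, b = 339, c = 511, d = 736.
OR = (a·d)/(b·c) = (1765 × 736) / (339 × 511) = 1299040 / 173229 = 7.49898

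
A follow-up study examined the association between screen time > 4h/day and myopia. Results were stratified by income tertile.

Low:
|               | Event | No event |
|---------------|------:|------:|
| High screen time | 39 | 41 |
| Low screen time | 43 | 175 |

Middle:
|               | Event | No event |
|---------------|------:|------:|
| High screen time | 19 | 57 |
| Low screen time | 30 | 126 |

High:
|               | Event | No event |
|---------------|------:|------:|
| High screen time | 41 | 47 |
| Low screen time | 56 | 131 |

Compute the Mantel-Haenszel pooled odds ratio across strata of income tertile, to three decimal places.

2.308

OR_MH = Σ(aᵢdᵢ/nᵢ) / Σ(bᵢcᵢ/nᵢ), where nᵢ is the stratum total.
Stratum 1 (Low): n = 298; a·d/n = 39·175/298 = 22.9027; b·c/n = 41·43/298 = 5.9161
Stratum 2 (Middle): n = 232; a·d/n = 19·126/232 = 10.3190; b·c/n = 57·30/232 = 7.3707
Stratum 3 (High): n = 275; a·d/n = 41·131/275 = 19.5309; b·c/n = 47·56/275 = 9.5709
OR_MH = (22.9027 + 10.3190 + 19.5309) / (5.9161 + 7.3707 + 9.5709) = 52.7526 / 22.8577 = 2.30787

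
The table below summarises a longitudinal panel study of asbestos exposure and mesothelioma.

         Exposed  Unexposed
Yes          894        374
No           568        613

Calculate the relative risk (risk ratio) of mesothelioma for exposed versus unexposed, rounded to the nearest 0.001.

Reading the table with exposure as columns: a = 894 (Exposed, case), b = 568 (Exposed, non-case), c = 374 (Unexposed, case), d = 613.
Risk in exposed = 894/1462 = 0.61149; risk in unexposed = 374/987 = 0.37893.
RR = 0.61149 / 0.37893 = 1.61375
The risk among the exposed is 1.61 times that among the unexposed.

1.614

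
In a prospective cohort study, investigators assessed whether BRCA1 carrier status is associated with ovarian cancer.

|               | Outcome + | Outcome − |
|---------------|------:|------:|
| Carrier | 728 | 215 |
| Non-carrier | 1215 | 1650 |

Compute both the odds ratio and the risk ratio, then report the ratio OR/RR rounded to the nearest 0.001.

Cells: a = 728, b = 215, c = 1215, d = 1650.
OR = (728·1650)/(215·1215) = 1201200/261225 = 4.59833
Risk in exposed = 728/943 = 0.77200; risk in unexposed = 1215/2865 = 0.42408; RR = 1.82041
OR/RR = 4.59833 / 1.82041 = 2.52600
The outcome is not rare, so the OR lies further from 1 than the RR.

2.526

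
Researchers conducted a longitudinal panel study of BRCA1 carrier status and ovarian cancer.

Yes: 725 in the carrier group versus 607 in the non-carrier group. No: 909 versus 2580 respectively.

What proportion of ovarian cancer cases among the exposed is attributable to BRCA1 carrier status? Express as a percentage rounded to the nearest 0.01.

From the description: a = 725, b = 909, c = 607, d = 2580.
Risk in exposed = 725/1634 = 0.44370; risk in unexposed = 607/3187 = 0.19046.
RR = 0.44370/0.19046 = 2.32959
AR% = (RR − 1)/RR × 100 = (2.32959 − 1)/2.32959 × 100 = 57.0740%

57.07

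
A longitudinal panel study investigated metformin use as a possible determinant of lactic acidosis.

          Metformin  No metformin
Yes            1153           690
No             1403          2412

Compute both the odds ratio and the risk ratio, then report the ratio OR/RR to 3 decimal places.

1.417

Reading the table with exposure as columns: a = 1153 (Metformin, case), b = 1403 (Metformin, non-case), c = 690 (No metformin, case), d = 2412.
OR = (1153·2412)/(1403·690) = 2781036/968070 = 2.87276
Risk in exposed = 1153/2556 = 0.45110; risk in unexposed = 690/3102 = 0.22244; RR = 2.02797
OR/RR = 2.87276 / 2.02797 = 1.41657
The outcome is not rare, so the OR lies further from 1 than the RR.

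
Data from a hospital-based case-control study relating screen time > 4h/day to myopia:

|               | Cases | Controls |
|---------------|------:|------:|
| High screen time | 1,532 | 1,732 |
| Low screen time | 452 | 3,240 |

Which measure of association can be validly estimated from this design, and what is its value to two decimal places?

Cells: a = 1532, b = 1732, c = 452, d = 3240.
This is a hospital-based case-control study: participants were sampled on outcome status, so risks in the source population cannot be estimated directly — relative risk is not valid here. The odds ratio is the appropriate measure.
OR = (a·d)/(b·c) = (1532 × 3240) / (1732 × 452) = 4963680 / 782864 = 6.34041

6.34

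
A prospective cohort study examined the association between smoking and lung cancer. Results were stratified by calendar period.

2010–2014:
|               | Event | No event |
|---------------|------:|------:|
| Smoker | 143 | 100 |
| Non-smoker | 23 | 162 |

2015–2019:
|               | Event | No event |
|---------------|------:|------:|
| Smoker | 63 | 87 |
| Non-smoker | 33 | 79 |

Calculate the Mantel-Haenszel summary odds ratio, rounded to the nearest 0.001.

4.477

OR_MH = Σ(aᵢdᵢ/nᵢ) / Σ(bᵢcᵢ/nᵢ), where nᵢ is the stratum total.
Stratum 1 (2010–2014): n = 428; a·d/n = 143·162/428 = 54.1262; b·c/n = 100·23/428 = 5.3738
Stratum 2 (2015–2019): n = 262; a·d/n = 63·79/262 = 18.9962; b·c/n = 87·33/262 = 10.9580
OR_MH = (54.1262 + 18.9962) / (5.3738 + 10.9580) = 73.1224 / 16.3318 = 4.47729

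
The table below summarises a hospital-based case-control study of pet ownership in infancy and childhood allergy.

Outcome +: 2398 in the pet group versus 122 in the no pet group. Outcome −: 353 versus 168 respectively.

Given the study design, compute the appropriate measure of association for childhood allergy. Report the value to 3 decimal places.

From the description: a = 2398, b = 353, c = 122, d = 168.
This is a hospital-based case-control study: participants were sampled on outcome status, so risks in the source population cannot be estimated directly — relative risk is not valid here. The odds ratio is the appropriate measure.
OR = (a·d)/(b·c) = (2398 × 168) / (353 × 122) = 402864 / 43066 = 9.35457

9.355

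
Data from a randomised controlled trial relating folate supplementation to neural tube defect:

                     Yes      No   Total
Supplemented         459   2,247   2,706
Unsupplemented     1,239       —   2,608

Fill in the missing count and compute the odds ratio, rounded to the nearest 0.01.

0.23

The missing cell is in the unexposed row: 2608 − 1239 = 1369.
So a = 459, b = 2247, c = 1239, d = 1369.
OR = (a·d)/(b·c) = (459 × 1369) / (2247 × 1239) = 628371 / 2784033 = 0.22571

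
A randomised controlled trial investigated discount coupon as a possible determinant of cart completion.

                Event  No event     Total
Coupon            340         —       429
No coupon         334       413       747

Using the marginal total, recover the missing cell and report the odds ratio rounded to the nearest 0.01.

4.72

The missing cell is in the exposed row: 429 − 340 = 89.
So a = 340, b = 89, c = 334, d = 413.
OR = (a·d)/(b·c) = (340 × 413) / (89 × 334) = 140420 / 29726 = 4.72381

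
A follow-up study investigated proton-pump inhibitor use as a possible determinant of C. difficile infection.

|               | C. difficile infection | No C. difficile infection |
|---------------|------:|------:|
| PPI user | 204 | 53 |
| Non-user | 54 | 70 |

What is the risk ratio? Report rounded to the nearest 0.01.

Cells: a = 204, b = 53, c = 54, d = 70.
Risk in exposed = 204/257 = 0.79377; risk in unexposed = 54/124 = 0.43548.
RR = 0.79377 / 0.43548 = 1.82274
The risk among the exposed is 1.82 times that among the unexposed.

1.82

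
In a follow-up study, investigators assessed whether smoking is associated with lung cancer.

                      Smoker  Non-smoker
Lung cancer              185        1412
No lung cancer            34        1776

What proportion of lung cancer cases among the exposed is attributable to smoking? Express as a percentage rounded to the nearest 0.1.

47.6

Reading the table with exposure as columns: a = 185 (Smoker, case), b = 34 (Smoker, non-case), c = 1412 (Non-smoker, case), d = 1776.
Risk in exposed = 185/219 = 0.84475; risk in unexposed = 1412/3188 = 0.44291.
RR = 0.84475/0.44291 = 1.90727
AR% = (RR − 1)/RR × 100 = (1.90727 − 1)/1.90727 × 100 = 47.5689%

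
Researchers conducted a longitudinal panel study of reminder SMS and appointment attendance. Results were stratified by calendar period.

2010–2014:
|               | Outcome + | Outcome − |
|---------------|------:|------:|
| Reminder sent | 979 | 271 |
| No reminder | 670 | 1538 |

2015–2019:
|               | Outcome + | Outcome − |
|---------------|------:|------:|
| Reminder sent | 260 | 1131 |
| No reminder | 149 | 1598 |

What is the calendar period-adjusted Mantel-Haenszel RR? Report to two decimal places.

RR_MH = Σ(aᵢ·n₀ᵢ/nᵢ) / Σ(cᵢ·n₁ᵢ/nᵢ), with n₁ᵢ = aᵢ+bᵢ (exposed), n₀ᵢ = cᵢ+dᵢ (unexposed), nᵢ = n₁ᵢ+n₀ᵢ.
Stratum 1 (2010–2014): n₁ = 1250, n₀ = 2208, n = 3458; a·n₀/n = 979·2208/3458 = 625.1105; c·n₁/n = 670·1250/3458 = 242.1920
Stratum 2 (2015–2019): n₁ = 1391, n₀ = 1747, n = 3138; a·n₀/n = 260·1747/3138 = 144.7482; c·n₁/n = 149·1391/3138 = 66.0481
RR_MH = (625.1105 + 144.7482) / (242.1920 + 66.0481) = 769.8587 / 308.2401 = 2.49759

2.50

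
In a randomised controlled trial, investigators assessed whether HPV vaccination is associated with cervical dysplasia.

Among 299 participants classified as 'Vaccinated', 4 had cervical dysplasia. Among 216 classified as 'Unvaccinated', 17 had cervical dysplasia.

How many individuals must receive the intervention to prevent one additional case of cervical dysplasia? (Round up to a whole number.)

Risk in treated group = 4/299 = 0.01338; risk in control = 17/216 = 0.07870.
Absolute risk reduction = 0.07870 − 0.01338 = 0.06533
NNT = 1 / ARR = 1 / 0.06533 = 15.308 → round up → 16

16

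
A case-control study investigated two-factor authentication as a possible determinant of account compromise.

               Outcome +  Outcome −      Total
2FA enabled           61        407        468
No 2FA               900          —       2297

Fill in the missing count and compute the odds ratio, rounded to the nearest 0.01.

The missing cell is in the unexposed row: 2297 − 900 = 1397.
So a = 61, b = 407, c = 900, d = 1397.
OR = (a·d)/(b·c) = (61 × 1397) / (407 × 900) = 85217 / 366300 = 0.23264

0.23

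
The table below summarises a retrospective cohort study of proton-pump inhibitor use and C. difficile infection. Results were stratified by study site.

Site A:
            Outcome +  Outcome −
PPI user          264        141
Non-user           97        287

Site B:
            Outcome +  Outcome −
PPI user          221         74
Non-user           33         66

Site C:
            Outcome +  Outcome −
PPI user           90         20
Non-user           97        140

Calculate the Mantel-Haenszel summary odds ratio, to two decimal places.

5.82

OR_MH = Σ(aᵢdᵢ/nᵢ) / Σ(bᵢcᵢ/nᵢ), where nᵢ is the stratum total.
Stratum 1 (Site A): n = 789; a·d/n = 264·287/789 = 96.0304; b·c/n = 141·97/789 = 17.3346
Stratum 2 (Site B): n = 394; a·d/n = 221·66/394 = 37.0203; b·c/n = 74·33/394 = 6.1980
Stratum 3 (Site C): n = 347; a·d/n = 90·140/347 = 36.3112; b·c/n = 20·97/347 = 5.5908
OR_MH = (96.0304 + 37.0203 + 36.3112) / (17.3346 + 6.1980 + 5.5908) = 169.3620 / 29.1233 = 5.81533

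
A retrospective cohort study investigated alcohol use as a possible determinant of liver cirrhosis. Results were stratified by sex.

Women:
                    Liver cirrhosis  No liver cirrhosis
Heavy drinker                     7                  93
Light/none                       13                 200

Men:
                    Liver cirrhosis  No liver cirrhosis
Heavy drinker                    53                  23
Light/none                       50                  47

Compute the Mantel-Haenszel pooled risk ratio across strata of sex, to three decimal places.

RR_MH = Σ(aᵢ·n₀ᵢ/nᵢ) / Σ(cᵢ·n₁ᵢ/nᵢ), with n₁ᵢ = aᵢ+bᵢ (exposed), n₀ᵢ = cᵢ+dᵢ (unexposed), nᵢ = n₁ᵢ+n₀ᵢ.
Stratum 1 (Women): n₁ = 100, n₀ = 213, n = 313; a·n₀/n = 7·213/313 = 4.7636; c·n₁/n = 13·100/313 = 4.1534
Stratum 2 (Men): n₁ = 76, n₀ = 97, n = 173; a·n₀/n = 53·97/173 = 29.7168; c·n₁/n = 50·76/173 = 21.9653
RR_MH = (4.7636 + 29.7168) / (4.1534 + 21.9653) = 34.4803 / 26.1187 = 1.32014

1.320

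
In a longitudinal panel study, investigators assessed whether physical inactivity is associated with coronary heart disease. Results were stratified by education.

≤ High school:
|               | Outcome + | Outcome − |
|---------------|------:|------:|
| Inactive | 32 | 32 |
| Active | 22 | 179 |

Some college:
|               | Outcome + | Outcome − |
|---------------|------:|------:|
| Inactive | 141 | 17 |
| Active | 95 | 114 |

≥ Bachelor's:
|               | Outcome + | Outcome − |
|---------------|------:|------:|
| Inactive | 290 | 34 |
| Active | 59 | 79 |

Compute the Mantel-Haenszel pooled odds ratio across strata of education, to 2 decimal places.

10.09

OR_MH = Σ(aᵢdᵢ/nᵢ) / Σ(bᵢcᵢ/nᵢ), where nᵢ is the stratum total.
Stratum 1 (≤ High school): n = 265; a·d/n = 32·179/265 = 21.6151; b·c/n = 32·22/265 = 2.6566
Stratum 2 (Some college): n = 367; a·d/n = 141·114/367 = 43.7984; b·c/n = 17·95/367 = 4.4005
Stratum 3 (≥ Bachelor's): n = 462; a·d/n = 290·79/462 = 49.5887; b·c/n = 34·59/462 = 4.3420
OR_MH = (21.6151 + 43.7984 + 49.5887) / (2.6566 + 4.4005 + 4.3420) = 115.0022 / 11.3991 = 10.08867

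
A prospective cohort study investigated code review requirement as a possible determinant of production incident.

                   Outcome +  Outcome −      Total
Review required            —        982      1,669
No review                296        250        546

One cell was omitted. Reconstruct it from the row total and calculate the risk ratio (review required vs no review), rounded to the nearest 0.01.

The missing cell is in the exposed row: 1669 − 982 = 687.
So a = 687, b = 982, c = 296, d = 250.
RR = [a/(a+b)] / [c/(c+d)] = (687/1669) / (296/546) = 0.41162/0.54212 = 0.75928

0.76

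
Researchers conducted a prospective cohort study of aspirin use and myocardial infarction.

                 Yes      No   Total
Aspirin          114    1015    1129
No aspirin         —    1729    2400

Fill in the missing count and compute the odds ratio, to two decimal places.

The missing cell is in the unexposed row: 2400 − 1729 = 671.
So a = 114, b = 1015, c = 671, d = 1729.
OR = (a·d)/(b·c) = (114 × 1729) / (1015 × 671) = 197106 / 681065 = 0.28941

0.29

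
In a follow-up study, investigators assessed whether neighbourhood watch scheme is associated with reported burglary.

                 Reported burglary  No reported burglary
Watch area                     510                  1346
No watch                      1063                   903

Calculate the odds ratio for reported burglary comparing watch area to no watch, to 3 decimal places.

Cells: a = 510, b = 1346, c = 1063, d = 903.
OR = (a·d)/(b·c) = (510 × 903) / (1346 × 1063) = 460530 / 1430798 = 0.32187
Exposure is associated with lower odds of reported burglary (OR = 0.32 < 1).

0.322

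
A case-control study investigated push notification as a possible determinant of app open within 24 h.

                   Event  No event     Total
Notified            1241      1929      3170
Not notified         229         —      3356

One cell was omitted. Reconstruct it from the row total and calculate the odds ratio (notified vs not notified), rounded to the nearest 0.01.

8.78

The missing cell is in the unexposed row: 3356 − 229 = 3127.
So a = 1241, b = 1929, c = 229, d = 3127.
OR = (a·d)/(b·c) = (1241 × 3127) / (1929 × 229) = 3880607 / 441741 = 8.78480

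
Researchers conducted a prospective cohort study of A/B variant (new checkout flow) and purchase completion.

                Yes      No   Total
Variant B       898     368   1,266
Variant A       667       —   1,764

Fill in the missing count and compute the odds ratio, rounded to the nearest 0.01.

4.01

The missing cell is in the unexposed row: 1764 − 667 = 1097.
So a = 898, b = 368, c = 667, d = 1097.
OR = (a·d)/(b·c) = (898 × 1097) / (368 × 667) = 985106 / 245456 = 4.01337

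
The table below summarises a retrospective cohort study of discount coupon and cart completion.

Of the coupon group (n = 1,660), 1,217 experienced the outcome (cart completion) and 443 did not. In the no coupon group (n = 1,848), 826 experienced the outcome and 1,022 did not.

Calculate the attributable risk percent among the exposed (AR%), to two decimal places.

39.03

From the description: a = 1217, b = 443, c = 826, d = 1022.
Risk in exposed = 1217/1660 = 0.73313; risk in unexposed = 826/1848 = 0.44697.
RR = 0.73313/0.44697 = 1.64023
AR% = (RR − 1)/RR × 100 = (1.64023 − 1)/1.64023 × 100 = 39.0329%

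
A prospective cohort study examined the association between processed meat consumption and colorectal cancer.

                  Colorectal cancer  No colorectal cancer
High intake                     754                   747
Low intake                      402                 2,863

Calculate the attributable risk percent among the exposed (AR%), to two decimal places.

Cells: a = 754, b = 747, c = 402, d = 2863.
Risk in exposed = 754/1501 = 0.50233; risk in unexposed = 402/3265 = 0.12312.
RR = 0.50233/0.12312 = 4.07988
AR% = (RR − 1)/RR × 100 = (4.07988 − 1)/4.07988 × 100 = 75.4895%

75.49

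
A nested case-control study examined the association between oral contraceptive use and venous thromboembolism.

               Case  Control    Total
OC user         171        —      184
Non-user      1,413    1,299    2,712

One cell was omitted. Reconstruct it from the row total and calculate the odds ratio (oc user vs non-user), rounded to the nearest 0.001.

12.093

The missing cell is in the exposed row: 184 − 171 = 13.
So a = 171, b = 13, c = 1413, d = 1299.
OR = (a·d)/(b·c) = (171 × 1299) / (13 × 1413) = 222129 / 18369 = 12.09260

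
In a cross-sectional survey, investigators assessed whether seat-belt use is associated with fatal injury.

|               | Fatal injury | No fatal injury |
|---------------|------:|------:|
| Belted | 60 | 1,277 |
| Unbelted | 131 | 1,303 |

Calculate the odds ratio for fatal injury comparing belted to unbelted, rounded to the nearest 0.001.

Cells: a = 60, b = 1277, c = 131, d = 1303.
OR = (a·d)/(b·c) = (60 × 1303) / (1277 × 131) = 78180 / 167287 = 0.46734
Exposure is associated with lower odds of fatal injury (OR = 0.47 < 1).

0.467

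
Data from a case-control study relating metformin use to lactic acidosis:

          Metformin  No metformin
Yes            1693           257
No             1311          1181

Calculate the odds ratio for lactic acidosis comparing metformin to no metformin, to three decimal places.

Reading the table with exposure as columns: a = 1693 (Metformin, case), b = 1311 (Metformin, non-case), c = 257 (No metformin, case), d = 1181.
OR = (a·d)/(b·c) = (1693 × 1181) / (1311 × 257) = 1999433 / 336927 = 5.93432
The odds of lactic acidosis are about 5.93 times as high in the metformin group.

5.934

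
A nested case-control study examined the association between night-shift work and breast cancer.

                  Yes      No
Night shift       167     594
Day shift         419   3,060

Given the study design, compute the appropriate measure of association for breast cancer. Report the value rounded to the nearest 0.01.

Cells: a = 167, b = 594, c = 419, d = 3060.
This is a nested case-control study: participants were sampled on outcome status, so risks in the source population cannot be estimated directly — relative risk is not valid here. The odds ratio is the appropriate measure.
OR = (a·d)/(b·c) = (167 × 3060) / (594 × 419) = 511020 / 248886 = 2.05323

2.05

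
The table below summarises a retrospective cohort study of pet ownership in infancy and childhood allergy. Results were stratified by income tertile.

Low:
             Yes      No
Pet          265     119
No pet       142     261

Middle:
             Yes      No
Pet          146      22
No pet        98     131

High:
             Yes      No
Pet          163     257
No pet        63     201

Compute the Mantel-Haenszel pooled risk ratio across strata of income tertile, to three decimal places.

RR_MH = Σ(aᵢ·n₀ᵢ/nᵢ) / Σ(cᵢ·n₁ᵢ/nᵢ), with n₁ᵢ = aᵢ+bᵢ (exposed), n₀ᵢ = cᵢ+dᵢ (unexposed), nᵢ = n₁ᵢ+n₀ᵢ.
Stratum 1 (Low): n₁ = 384, n₀ = 403, n = 787; a·n₀/n = 265·403/787 = 135.6989; c·n₁/n = 142·384/787 = 69.2859
Stratum 2 (Middle): n₁ = 168, n₀ = 229, n = 397; a·n₀/n = 146·229/397 = 84.2166; c·n₁/n = 98·168/397 = 41.4710
Stratum 3 (High): n₁ = 420, n₀ = 264, n = 684; a·n₀/n = 163·264/684 = 62.9123; c·n₁/n = 63·420/684 = 38.6842
RR_MH = (135.6989 + 84.2166 + 62.9123) / (69.2859 + 41.4710 + 38.6842) = 282.8278 / 149.4411 = 1.89257

1.893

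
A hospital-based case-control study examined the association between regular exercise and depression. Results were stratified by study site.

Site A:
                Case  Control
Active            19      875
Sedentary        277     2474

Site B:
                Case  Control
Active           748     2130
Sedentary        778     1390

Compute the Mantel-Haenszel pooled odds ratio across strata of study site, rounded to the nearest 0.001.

0.554

OR_MH = Σ(aᵢdᵢ/nᵢ) / Σ(bᵢcᵢ/nᵢ), where nᵢ is the stratum total.
Stratum 1 (Site A): n = 3645; a·d/n = 19·2474/3645 = 12.8960; b·c/n = 875·277/3645 = 66.4952
Stratum 2 (Site B): n = 5046; a·d/n = 748·1390/5046 = 206.0484; b·c/n = 2130·778/5046 = 328.4067
OR_MH = (12.8960 + 206.0484) / (66.4952 + 328.4067) = 218.9444 / 394.9019 = 0.55443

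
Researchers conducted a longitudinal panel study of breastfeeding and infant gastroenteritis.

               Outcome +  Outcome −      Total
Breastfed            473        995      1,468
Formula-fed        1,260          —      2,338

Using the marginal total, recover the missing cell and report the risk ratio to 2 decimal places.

0.60

The missing cell is in the unexposed row: 2338 − 1260 = 1078.
So a = 473, b = 995, c = 1260, d = 1078.
RR = [a/(a+b)] / [c/(c+d)] = (473/1468) / (1260/2338) = 0.32221/0.53892 = 0.59787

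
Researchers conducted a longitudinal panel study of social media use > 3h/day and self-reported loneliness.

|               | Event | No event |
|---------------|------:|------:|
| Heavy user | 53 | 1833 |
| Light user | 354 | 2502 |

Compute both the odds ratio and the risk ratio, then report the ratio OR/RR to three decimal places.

Cells: a = 53, b = 1833, c = 354, d = 2502.
OR = (53·2502)/(1833·354) = 132606/648882 = 0.20436
Risk in exposed = 53/1886 = 0.02810; risk in unexposed = 354/2856 = 0.12395; RR = 0.22672
OR/RR = 0.20436 / 0.22672 = 0.90138
The outcome is not rare, so the OR lies further from 1 than the RR.

0.901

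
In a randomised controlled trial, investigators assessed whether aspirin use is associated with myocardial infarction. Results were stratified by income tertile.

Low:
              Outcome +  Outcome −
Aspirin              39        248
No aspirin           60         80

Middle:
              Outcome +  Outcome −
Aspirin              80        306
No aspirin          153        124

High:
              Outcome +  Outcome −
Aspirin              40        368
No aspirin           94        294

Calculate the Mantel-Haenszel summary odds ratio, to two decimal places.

OR_MH = Σ(aᵢdᵢ/nᵢ) / Σ(bᵢcᵢ/nᵢ), where nᵢ is the stratum total.
Stratum 1 (Low): n = 427; a·d/n = 39·80/427 = 7.3068; b·c/n = 248·60/427 = 34.8478
Stratum 2 (Middle): n = 663; a·d/n = 80·124/663 = 14.9623; b·c/n = 306·153/663 = 70.6154
Stratum 3 (High): n = 796; a·d/n = 40·294/796 = 14.7739; b·c/n = 368·94/796 = 43.4573
OR_MH = (7.3068 + 14.9623 + 14.7739) / (34.8478 + 70.6154 + 43.4573) = 37.0430 / 148.9204 = 0.24874

0.25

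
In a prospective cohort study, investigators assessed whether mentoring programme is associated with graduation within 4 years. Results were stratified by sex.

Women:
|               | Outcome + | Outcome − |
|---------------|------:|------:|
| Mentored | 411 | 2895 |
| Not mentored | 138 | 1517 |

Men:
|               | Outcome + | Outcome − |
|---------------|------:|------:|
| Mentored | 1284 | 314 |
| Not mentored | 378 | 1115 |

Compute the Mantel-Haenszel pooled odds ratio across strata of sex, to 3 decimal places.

4.951

OR_MH = Σ(aᵢdᵢ/nᵢ) / Σ(bᵢcᵢ/nᵢ), where nᵢ is the stratum total.
Stratum 1 (Women): n = 4961; a·d/n = 411·1517/4961 = 125.6777; b·c/n = 2895·138/4961 = 80.5301
Stratum 2 (Men): n = 3091; a·d/n = 1284·1115/3091 = 463.1705; b·c/n = 314·378/3091 = 38.3992
OR_MH = (125.6777 + 463.1705) / (80.5301 + 38.3992) = 588.8482 / 118.9294 = 4.95124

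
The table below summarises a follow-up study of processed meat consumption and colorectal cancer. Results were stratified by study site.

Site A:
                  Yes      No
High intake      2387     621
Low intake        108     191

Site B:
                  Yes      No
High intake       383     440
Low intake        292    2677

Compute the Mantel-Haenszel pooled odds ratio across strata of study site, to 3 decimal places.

7.537

OR_MH = Σ(aᵢdᵢ/nᵢ) / Σ(bᵢcᵢ/nᵢ), where nᵢ is the stratum total.
Stratum 1 (Site A): n = 3307; a·d/n = 2387·191/3307 = 137.8642; b·c/n = 621·108/3307 = 20.2806
Stratum 2 (Site B): n = 3792; a·d/n = 383·2677/3792 = 270.3826; b·c/n = 440·292/3792 = 33.8819
OR_MH = (137.8642 + 270.3826) / (20.2806 + 33.8819) = 408.2469 / 54.1625 = 7.53745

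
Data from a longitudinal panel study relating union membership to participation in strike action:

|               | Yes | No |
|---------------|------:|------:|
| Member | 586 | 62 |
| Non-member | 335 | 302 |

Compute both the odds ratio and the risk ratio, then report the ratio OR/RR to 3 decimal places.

4.955

Cells: a = 586, b = 62, c = 335, d = 302.
OR = (586·302)/(62·335) = 176972/20770 = 8.52056
Risk in exposed = 586/648 = 0.90432; risk in unexposed = 335/637 = 0.52590; RR = 1.71956
OR/RR = 8.52056 / 1.71956 = 4.95508
The outcome is not rare, so the OR lies further from 1 than the RR.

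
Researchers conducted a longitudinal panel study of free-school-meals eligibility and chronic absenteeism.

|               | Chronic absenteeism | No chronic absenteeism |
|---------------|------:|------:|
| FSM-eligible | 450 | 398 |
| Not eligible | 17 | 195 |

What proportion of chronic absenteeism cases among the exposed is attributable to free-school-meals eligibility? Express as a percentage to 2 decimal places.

84.89

Cells: a = 450, b = 398, c = 17, d = 195.
Risk in exposed = 450/848 = 0.53066; risk in unexposed = 17/212 = 0.08019.
RR = 0.53066/0.08019 = 6.61765
AR% = (RR − 1)/RR × 100 = (6.61765 − 1)/6.61765 × 100 = 84.8889%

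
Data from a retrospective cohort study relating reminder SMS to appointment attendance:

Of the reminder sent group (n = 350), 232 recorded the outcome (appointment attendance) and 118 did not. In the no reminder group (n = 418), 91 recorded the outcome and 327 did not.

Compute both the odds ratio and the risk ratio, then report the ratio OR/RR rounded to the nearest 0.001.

2.320

From the description: a = 232, b = 118, c = 91, d = 327.
OR = (232·327)/(118·91) = 75864/10738 = 7.06500
Risk in exposed = 232/350 = 0.66286; risk in unexposed = 91/418 = 0.21770; RR = 3.04477
OR/RR = 7.06500 / 3.04477 = 2.32037
The outcome is not rare, so the OR lies further from 1 than the RR.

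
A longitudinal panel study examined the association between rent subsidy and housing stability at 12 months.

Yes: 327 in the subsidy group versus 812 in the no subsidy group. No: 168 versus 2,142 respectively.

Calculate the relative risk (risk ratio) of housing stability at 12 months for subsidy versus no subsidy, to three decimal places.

From the description: a = 327, b = 168, c = 812, d = 2142.
Risk in exposed = 327/495 = 0.66061; risk in unexposed = 812/2954 = 0.27488.
RR = 0.66061 / 0.27488 = 2.40324
The risk among the exposed is 2.40 times that among the unexposed.

2.403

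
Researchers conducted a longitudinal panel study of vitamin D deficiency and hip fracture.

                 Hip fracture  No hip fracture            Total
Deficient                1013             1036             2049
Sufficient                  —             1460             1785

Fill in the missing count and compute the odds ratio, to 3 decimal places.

The missing cell is in the unexposed row: 1785 − 1460 = 325.
So a = 1013, b = 1036, c = 325, d = 1460.
OR = (a·d)/(b·c) = (1013 × 1460) / (1036 × 325) = 1478980 / 336700 = 4.39257

4.393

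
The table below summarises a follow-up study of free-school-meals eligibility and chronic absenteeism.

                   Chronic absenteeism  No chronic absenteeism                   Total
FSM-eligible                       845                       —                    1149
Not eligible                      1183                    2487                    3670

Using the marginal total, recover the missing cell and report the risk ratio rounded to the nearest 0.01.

2.28

The missing cell is in the exposed row: 1149 − 845 = 304.
So a = 845, b = 304, c = 1183, d = 2487.
RR = [a/(a+b)] / [c/(c+d)] = (845/1149) / (1183/3670) = 0.73542/0.32234 = 2.28149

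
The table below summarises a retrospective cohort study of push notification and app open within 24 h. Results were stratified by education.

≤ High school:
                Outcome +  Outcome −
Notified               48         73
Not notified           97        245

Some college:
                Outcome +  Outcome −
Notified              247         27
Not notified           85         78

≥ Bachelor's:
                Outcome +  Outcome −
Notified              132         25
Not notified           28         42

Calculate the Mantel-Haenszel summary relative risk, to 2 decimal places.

1.72

RR_MH = Σ(aᵢ·n₀ᵢ/nᵢ) / Σ(cᵢ·n₁ᵢ/nᵢ), with n₁ᵢ = aᵢ+bᵢ (exposed), n₀ᵢ = cᵢ+dᵢ (unexposed), nᵢ = n₁ᵢ+n₀ᵢ.
Stratum 1 (≤ High school): n₁ = 121, n₀ = 342, n = 463; a·n₀/n = 48·342/463 = 35.4557; c·n₁/n = 97·121/463 = 25.3499
Stratum 2 (Some college): n₁ = 274, n₀ = 163, n = 437; a·n₀/n = 247·163/437 = 92.1304; c·n₁/n = 85·274/437 = 53.2952
Stratum 3 (≥ Bachelor's): n₁ = 157, n₀ = 70, n = 227; a·n₀/n = 132·70/227 = 40.7048; c·n₁/n = 28·157/227 = 19.3656
RR_MH = (35.4557 + 92.1304 + 40.7048) / (25.3499 + 53.2952 + 19.3656) = 168.2910 / 98.0107 = 1.71707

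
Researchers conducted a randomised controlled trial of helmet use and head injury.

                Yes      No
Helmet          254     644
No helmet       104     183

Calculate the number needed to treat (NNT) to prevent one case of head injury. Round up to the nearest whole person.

13

Risk in treated group = 254/898 = 0.28285; risk in control = 104/287 = 0.36237.
Absolute risk reduction = 0.36237 − 0.28285 = 0.07952
NNT = 1 / ARR = 1 / 0.07952 = 12.576 → round up → 13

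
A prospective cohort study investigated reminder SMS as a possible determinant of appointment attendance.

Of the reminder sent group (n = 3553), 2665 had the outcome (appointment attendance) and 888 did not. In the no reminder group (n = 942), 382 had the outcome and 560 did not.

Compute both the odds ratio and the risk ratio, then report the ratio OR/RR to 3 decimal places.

2.379

From the description: a = 2665, b = 888, c = 382, d = 560.
OR = (2665·560)/(888·382) = 1492400/339216 = 4.39956
Risk in exposed = 2665/3553 = 0.75007; risk in unexposed = 382/942 = 0.40552; RR = 1.84965
OR/RR = 4.39956 / 1.84965 = 2.37859
The outcome is not rare, so the OR lies further from 1 than the RR.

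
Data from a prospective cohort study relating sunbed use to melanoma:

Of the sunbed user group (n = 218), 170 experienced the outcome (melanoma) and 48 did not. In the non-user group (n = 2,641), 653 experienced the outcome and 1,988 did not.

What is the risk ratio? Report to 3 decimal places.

3.154

From the description: a = 170, b = 48, c = 653, d = 1988.
Risk in exposed = 170/218 = 0.77982; risk in unexposed = 653/2641 = 0.24725.
RR = 0.77982 / 0.24725 = 3.15390
The risk among the exposed is 3.15 times that among the unexposed.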